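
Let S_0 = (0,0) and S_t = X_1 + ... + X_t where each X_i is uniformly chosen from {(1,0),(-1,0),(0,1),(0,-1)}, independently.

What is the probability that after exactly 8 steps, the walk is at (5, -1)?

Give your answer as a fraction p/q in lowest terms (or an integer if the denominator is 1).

Answer: 7/2048

Derivation:
Let h be the number of horizontal steps (so 8-h are vertical). To end at (5,-1) need (h+5)/2 right-steps and ((8-h)-1)/2 up-steps.
Sum over h with 5 ≤ h ≤ 7, h ≡ 1 (mod 2), 8-h ≡ 1 (mod 2):
h=5: C(8,5)·C(5,5)·C(3,1) = 56·1·3 = 168
h=7: C(8,7)·C(7,6)·C(1,0) = 8·7·1 = 56
Total favorable: 224
Total paths: 4^8 = 65536
P = 224/65536 = 7/2048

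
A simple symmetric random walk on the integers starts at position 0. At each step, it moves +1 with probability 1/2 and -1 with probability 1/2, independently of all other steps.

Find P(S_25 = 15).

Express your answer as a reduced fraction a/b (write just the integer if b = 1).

Answer: 26565/16777216

Derivation:
To reach position 15 after 25 steps: need 20 steps of +1 and 5 of -1.
Favorable paths: C(25,20) = 53130
Total paths: 2^25 = 33554432
P = 53130/33554432 = 26565/16777216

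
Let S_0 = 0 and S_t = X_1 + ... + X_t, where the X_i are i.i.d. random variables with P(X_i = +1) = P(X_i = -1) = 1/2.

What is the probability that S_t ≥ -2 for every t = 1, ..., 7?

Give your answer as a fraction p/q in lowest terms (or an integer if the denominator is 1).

Let f(t,s) = #length-t paths at position s with S_1..S_t all ≥ -2.
f(t,s) = f(t-1,s-1) + f(t-1,s+1) for s ≥ -2; f(t,s) = 0 for s < -2.
t=0: f(0,0)=1
t=1: f(1,-1)=1 f(1,1)=1
t=2: f(2,-2)=1 f(2,0)=2 f(2,2)=1
t=3: f(3,-1)=3 f(3,1)=3 f(3,3)=1
t=4: f(4,-2)=3 f(4,0)=6 f(4,2)=4 f(4,4)=1
t=5: f(5,-1)=9 f(5,1)=10 f(5,3)=5 f(5,5)=1
t=6: f(6,-2)=9 f(6,0)=19 f(6,2)=15 f(6,4)=6 f(6,6)=1
t=7: f(7,-1)=28 f(7,1)=34 f(7,3)=21 f(7,5)=7 f(7,7)=1
Σ_s f(7,s) = 91
P = 91/128 = 91/128

Answer: 91/128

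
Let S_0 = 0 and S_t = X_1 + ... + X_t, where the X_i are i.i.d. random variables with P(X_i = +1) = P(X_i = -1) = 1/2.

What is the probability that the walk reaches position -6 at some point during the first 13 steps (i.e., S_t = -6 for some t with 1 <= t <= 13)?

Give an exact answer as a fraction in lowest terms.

Answer: 189/2048

Derivation:
Count via complement. Let g(t,s) = #length-t paths at position s with S_1..S_t all ≠ -6.
g(t,s) = g(t-1,s-1) + g(t-1,s+1) for s ≠ -6; g(t,-6) = 0.
t=0: g(0,0)=1
t=1: g(1,-1)=1 g(1,1)=1
t=2: g(2,-2)=1 g(2,0)=2 g(2,2)=1
t=3: g(3,-3)=1 g(3,-1)=3 g(3,1)=3 g(3,3)=1
t=4: g(4,-4)=1 g(4,-2)=4 g(4,0)=6 g(4,2)=4 g(4,4)=1
t=5: g(5,-5)=1 g(5,-3)=5 g(5,-1)=10 g(5,1)=10 g(5,3)=5 g(5,5)=1
t=6: g(6,-4)=6 g(6,-2)=15 g(6,0)=20 g(6,2)=15 g(6,4)=6 g(6,6)=1
t=7: g(7,-5)=6 g(7,-3)=21 g(7,-1)=35 g(7,1)=35 g(7,3)=21 g(7,5)=7 g(7,7)=1
t=8: g(8,-4)=27 g(8,-2)=56 g(8,0)=70 g(8,2)=56 g(8,4)=28 g(8,6)=8 g(8,8)=1
t=9: g(9,-5)=27 g(9,-3)=83 g(9,-1)=126 g(9,1)=126 g(9,3)=84 g(9,5)=36 g(9,7)=9 g(9,9)=1
t=10: g(10,-4)=110 g(10,-2)=209 g(10,0)=252 g(10,2)=210 g(10,4)=120 g(10,6)=45 g(10,8)=10 g(10,10)=1
t=11: g(11,-5)=110 g(11,-3)=319 g(11,-1)=461 g(11,1)=462 g(11,3)=330 g(11,5)=165 g(11,7)=55 g(11,9)=11 g(11,11)=1
t=12: g(12,-4)=429 g(12,-2)=780 g(12,0)=923 g(12,2)=792 g(12,4)=495 g(12,6)=220 g(12,8)=66 g(12,10)=12 g(12,12)=1
t=13: g(13,-5)=429 g(13,-3)=1209 g(13,-1)=1703 g(13,1)=1715 g(13,3)=1287 g(13,5)=715 g(13,7)=286 g(13,9)=78 g(13,11)=13 g(13,13)=1
Paths never hitting -6: Σ_s g(13,s) = 7436
Paths hitting -6: 2^13 - 7436 = 756
P = 756/8192 = 189/2048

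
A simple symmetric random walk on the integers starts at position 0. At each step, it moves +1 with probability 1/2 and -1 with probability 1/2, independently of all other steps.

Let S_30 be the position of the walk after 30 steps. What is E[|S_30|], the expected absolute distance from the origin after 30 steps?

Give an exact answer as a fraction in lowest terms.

Answer: 145422675/33554432

Derivation:
S_30 takes values m ≡ 0 (mod 2) with |m| ≤ 30; P(S_30=m) = C(30,(30+m)/2)/2^30.
Total paths: 2^30 = 1073741824
Distribution: P(S=-30)=1/1073741824, P(S=-28)=30/1073741824, P(S=-26)=435/1073741824, P(S=-24)=4060/1073741824, P(S=-22)=27405/1073741824, P(S=-20)=142506/1073741824, P(S=-18)=593775/1073741824, P(S=-16)=2035800/1073741824, P(S=-14)=5852925/1073741824, P(S=-12)=14307150/1073741824, P(S=-10)=30045015/1073741824, P(S=-8)=54627300/1073741824, P(S=-6)=86493225/1073741824, P(S=-4)=119759850/1073741824, P(S=-2)=145422675/1073741824, P(S=0)=155117520/1073741824, P(S=2)=145422675/1073741824, P(S=4)=119759850/1073741824, P(S=6)=86493225/1073741824, P(S=8)=54627300/1073741824, P(S=10)=30045015/1073741824, P(S=12)=14307150/1073741824, P(S=14)=5852925/1073741824, P(S=16)=2035800/1073741824, P(S=18)=593775/1073741824, P(S=20)=142506/1073741824, P(S=22)=27405/1073741824, P(S=24)=4060/1073741824, P(S=26)=435/1073741824, P(S=28)=30/1073741824, P(S=30)=1/1073741824
E[|S_30|] = Σ_m |m|·P(S_30=m) = 4653525600/1073741824 = 145422675/33554432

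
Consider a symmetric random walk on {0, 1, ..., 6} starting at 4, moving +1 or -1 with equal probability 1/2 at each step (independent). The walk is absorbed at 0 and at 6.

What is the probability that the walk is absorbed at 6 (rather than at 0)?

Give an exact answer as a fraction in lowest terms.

Symmetric walk (p = 1/2): the harmonic-function argument gives P(hit 6 before 0 | start at 4) = a/N.
P = 4/6 = 2/3

Answer: 2/3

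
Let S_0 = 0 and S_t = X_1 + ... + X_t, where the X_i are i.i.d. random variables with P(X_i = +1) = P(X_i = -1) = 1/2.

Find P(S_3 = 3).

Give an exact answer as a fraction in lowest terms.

Answer: 1/8

Derivation:
To reach position 3 after 3 steps: need 3 steps of +1 and 0 of -1.
Favorable paths: C(3,3) = 1
Total paths: 2^3 = 8
P = 1/8 = 1/8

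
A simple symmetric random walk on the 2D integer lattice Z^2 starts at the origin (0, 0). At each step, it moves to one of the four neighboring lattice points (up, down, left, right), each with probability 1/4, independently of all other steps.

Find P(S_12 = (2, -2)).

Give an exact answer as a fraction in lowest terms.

Answer: 114345/4194304

Derivation:
Let h be the number of horizontal steps (so 12-h are vertical). To end at (2,-2) need (h+2)/2 right-steps and ((12-h)-2)/2 up-steps.
Sum over h with 2 ≤ h ≤ 10, h ≡ 0 (mod 2), 12-h ≡ 0 (mod 2):
h=2: C(12,2)·C(2,2)·C(10,4) = 66·1·210 = 13860
h=4: C(12,4)·C(4,3)·C(8,3) = 495·4·56 = 110880
h=6: C(12,6)·C(6,4)·C(6,2) = 924·15·15 = 207900
h=8: C(12,8)·C(8,5)·C(4,1) = 495·56·4 = 110880
h=10: C(12,10)·C(10,6)·C(2,0) = 66·210·1 = 13860
Total favorable: 457380
Total paths: 4^12 = 16777216
P = 457380/16777216 = 114345/4194304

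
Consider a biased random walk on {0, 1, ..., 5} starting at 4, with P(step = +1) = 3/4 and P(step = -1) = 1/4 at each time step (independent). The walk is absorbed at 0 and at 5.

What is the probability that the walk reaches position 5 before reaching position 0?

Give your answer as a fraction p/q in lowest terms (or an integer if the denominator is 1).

Biased walk: p = 3/4, q = 1/4, r = q/p = 1/3
Gambler's ruin: P(hit 5 before 0 | start at 4) = (1 - r^a)/(1 - r^N)
r^4 = 1/81; r^5 = 1/243
P = (1 - 1/81) / (1 - 1/243) = 80/81 / 242/243 = 120/121

Answer: 120/121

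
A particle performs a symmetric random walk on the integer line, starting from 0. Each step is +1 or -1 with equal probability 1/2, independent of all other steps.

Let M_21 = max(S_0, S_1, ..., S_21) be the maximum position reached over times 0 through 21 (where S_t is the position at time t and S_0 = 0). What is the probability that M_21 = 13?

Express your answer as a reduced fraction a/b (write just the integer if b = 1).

Let M_21 = max(S_0,...,S_21). Use the reflection principle: for j ≥ 1, #{paths with M_21 ≥ j} = #{S_21 ≥ j} + #{S_21 ≥ j+1}.
By reflection, #{M_21 ≥ 13} = #{S_21 ≥ 13} + #{S_21 ≥ 14} = 7547 + 1562 = 9109.
#{M_21 ≥ 14} = #{S_21 ≥ 14} + #{S_21 ≥ 15} = 1562 + 1562 = 3124.
#{M_21 = 13} = 9109 - 3124 = 5985.
P(M_21 = 13) = 5985/2097152 = 5985/2097152

Answer: 5985/2097152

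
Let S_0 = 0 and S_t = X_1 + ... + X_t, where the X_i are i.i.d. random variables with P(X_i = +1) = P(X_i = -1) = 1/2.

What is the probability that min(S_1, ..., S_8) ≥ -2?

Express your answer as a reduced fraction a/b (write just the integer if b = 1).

Let f(t,s) = #length-t paths at position s with S_1..S_t all ≥ -2.
f(t,s) = f(t-1,s-1) + f(t-1,s+1) for s ≥ -2; f(t,s) = 0 for s < -2.
t=0: f(0,0)=1
t=1: f(1,-1)=1 f(1,1)=1
t=2: f(2,-2)=1 f(2,0)=2 f(2,2)=1
t=3: f(3,-1)=3 f(3,1)=3 f(3,3)=1
t=4: f(4,-2)=3 f(4,0)=6 f(4,2)=4 f(4,4)=1
t=5: f(5,-1)=9 f(5,1)=10 f(5,3)=5 f(5,5)=1
t=6: f(6,-2)=9 f(6,0)=19 f(6,2)=15 f(6,4)=6 f(6,6)=1
t=7: f(7,-1)=28 f(7,1)=34 f(7,3)=21 f(7,5)=7 f(7,7)=1
t=8: f(8,-2)=28 f(8,0)=62 f(8,2)=55 f(8,4)=28 f(8,6)=8 f(8,8)=1
Σ_s f(8,s) = 182
P = 182/256 = 91/128

Answer: 91/128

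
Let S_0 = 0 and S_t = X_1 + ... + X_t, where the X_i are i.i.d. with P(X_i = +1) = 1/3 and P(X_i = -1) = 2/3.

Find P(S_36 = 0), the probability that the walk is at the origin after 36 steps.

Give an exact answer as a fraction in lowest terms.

Answer: 792997422694400/50031545098999707

Derivation:
To be at 0 after 36 steps: need exactly 18 steps of +1 and 18 of -1.
Number of such sequences: C(36,18) = 9075135300
Each has probability (1/3)^18 · (2/3)^18 = 262144/150094635296999121
P = 9075135300 · 262144/150094635296999121 = 792997422694400/50031545098999707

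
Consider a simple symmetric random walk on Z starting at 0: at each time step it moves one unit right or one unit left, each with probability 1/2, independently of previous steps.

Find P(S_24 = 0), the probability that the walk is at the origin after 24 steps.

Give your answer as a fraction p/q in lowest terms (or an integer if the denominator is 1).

Answer: 676039/4194304

Derivation:
To return to 0 after 24 steps: need exactly 12 steps of +1 and 12 of -1.
Favorable paths: C(24,12) = 2704156
Total paths: 2^24 = 16777216
P = 2704156/16777216 = 676039/4194304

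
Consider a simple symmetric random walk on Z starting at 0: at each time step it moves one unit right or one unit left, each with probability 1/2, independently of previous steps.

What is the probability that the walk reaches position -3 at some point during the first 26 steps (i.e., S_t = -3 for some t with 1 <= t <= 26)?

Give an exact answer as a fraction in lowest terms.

Answer: 1168527/2097152

Derivation:
Count via complement. Let g(t,s) = #length-t paths at position s with S_1..S_t all ≠ -3.
g(t,s) = g(t-1,s-1) + g(t-1,s+1) for s ≠ -3; g(t,-3) = 0.
t=0: g(0,0)=1
t=1: g(1,-1)=1 g(1,1)=1
t=2: g(2,-2)=1 g(2,0)=2 g(2,2)=1
t=3: g(3,-1)=3 g(3,1)=3 g(3,3)=1
t=4: g(4,-2)=3 g(4,0)=6 g(4,2)=4 g(4,4)=1
t=5: g(5,-1)=9 g(5,1)=10 g(5,3)=5 g(5,5)=1
t=6: g(6,-2)=9 g(6,0)=19 g(6,2)=15 g(6,4)=6 g(6,6)=1
t=7: g(7,-1)=28 g(7,1)=34 g(7,3)=21 g(7,5)=7 g(7,7)=1
t=8: g(8,-2)=28 g(8,0)=62 g(8,2)=55 g(8,4)=28 g(8,6)=8 g(8,8)=1
t=9: g(9,-1)=90 g(9,1)=117 g(9,3)=83 g(9,5)=36 g(9,7)=9 g(9,9)=1
t=10: g(10,-2)=90 g(10,0)=207 g(10,2)=200 g(10,4)=119 g(10,6)=45 g(10,8)=10 g(10,10)=1
t=11: g(11,-1)=297 g(11,1)=407 g(11,3)=319 g(11,5)=164 g(11,7)=55 g(11,9)=11 g(11,11)=1
t=12: g(12,-2)=297 g(12,0)=704 g(12,2)=726 g(12,4)=483 g(12,6)=219 g(12,8)=66 g(12,10)=12 g(12,12)=1
t=13: g(13,-1)=1001 g(13,1)=1430 g(13,3)=1209 g(13,5)=702 g(13,7)=285 g(13,9)=78 g(13,11)=13 g(13,13)=1
t=14: g(14,-2)=1001 g(14,0)=2431 g(14,2)=2639 g(14,4)=1911 g(14,6)=987 g(14,8)=363 g(14,10)=91 g(14,12)=14 g(14,14)=1
t=15: g(15,-1)=3432 g(15,1)=5070 g(15,3)=4550 g(15,5)=2898 g(15,7)=1350 g(15,9)=454 g(15,11)=105 g(15,13)=15 g(15,15)=1
t=16: g(16,-2)=3432 g(16,0)=8502 g(16,2)=9620 g(16,4)=7448 g(16,6)=4248 g(16,8)=1804 g(16,10)=559 g(16,12)=120 g(16,14)=16 g(16,16)=1
t=17: g(17,-1)=11934 g(17,1)=18122 g(17,3)=17068 g(17,5)=11696 g(17,7)=6052 g(17,9)=2363 g(17,11)=679 g(17,13)=136 g(17,15)=17 g(17,17)=1
t=18: g(18,-2)=11934 g(18,0)=30056 g(18,2)=35190 g(18,4)=28764 g(18,6)=17748 g(18,8)=8415 g(18,10)=3042 g(18,12)=815 g(18,14)=153 g(18,16)=18 g(18,18)=1
t=19: g(19,-1)=41990 g(19,1)=65246 g(19,3)=63954 g(19,5)=46512 g(19,7)=26163 g(19,9)=11457 g(19,11)=3857 g(19,13)=968 g(19,15)=171 g(19,17)=19 g(19,19)=1
t=20: g(20,-2)=41990 g(20,0)=107236 g(20,2)=129200 g(20,4)=110466 g(20,6)=72675 g(20,8)=37620 g(20,10)=15314 g(20,12)=4825 g(20,14)=1139 g(20,16)=190 g(20,18)=20 g(20,20)=1
t=21: g(21,-1)=149226 g(21,1)=236436 g(21,3)=239666 g(21,5)=183141 g(21,7)=110295 g(21,9)=52934 g(21,11)=20139 g(21,13)=5964 g(21,15)=1329 g(21,17)=210 g(21,19)=21 g(21,21)=1
t=22: g(22,-2)=149226 g(22,0)=385662 g(22,2)=476102 g(22,4)=422807 g(22,6)=293436 g(22,8)=163229 g(22,10)=73073 g(22,12)=26103 g(22,14)=7293 g(22,16)=1539 g(22,18)=231 g(22,20)=22 g(22,22)=1
t=23: g(23,-1)=534888 g(23,1)=861764 g(23,3)=898909 g(23,5)=716243 g(23,7)=456665 g(23,9)=236302 g(23,11)=99176 g(23,13)=33396 g(23,15)=8832 g(23,17)=1770 g(23,19)=253 g(23,21)=23 g(23,23)=1
t=24: g(24,-2)=534888 g(24,0)=1396652 g(24,2)=1760673 g(24,4)=1615152 g(24,6)=1172908 g(24,8)=692967 g(24,10)=335478 g(24,12)=132572 g(24,14)=42228 g(24,16)=10602 g(24,18)=2023 g(24,20)=276 g(24,22)=24 g(24,24)=1
t=25: g(25,-1)=1931540 g(25,1)=3157325 g(25,3)=3375825 g(25,5)=2788060 g(25,7)=1865875 g(25,9)=1028445 g(25,11)=468050 g(25,13)=174800 g(25,15)=52830 g(25,17)=12625 g(25,19)=2299 g(25,21)=300 g(25,23)=25 g(25,25)=1
t=26: g(26,-2)=1931540 g(26,0)=5088865 g(26,2)=6533150 g(26,4)=6163885 g(26,6)=4653935 g(26,8)=2894320 g(26,10)=1496495 g(26,12)=642850 g(26,14)=227630 g(26,16)=65455 g(26,18)=14924 g(26,20)=2599 g(26,22)=325 g(26,24)=26 g(26,26)=1
Paths never hitting -3: Σ_s g(26,s) = 29716000
Paths hitting -3: 2^26 - 29716000 = 37392864
P = 37392864/67108864 = 1168527/2097152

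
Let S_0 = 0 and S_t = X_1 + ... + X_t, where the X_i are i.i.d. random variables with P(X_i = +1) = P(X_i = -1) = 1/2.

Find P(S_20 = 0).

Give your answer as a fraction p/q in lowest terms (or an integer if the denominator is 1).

To reach position 0 after 20 steps: need 10 steps of +1 and 10 of -1.
Favorable paths: C(20,10) = 184756
Total paths: 2^20 = 1048576
P = 184756/1048576 = 46189/262144

Answer: 46189/262144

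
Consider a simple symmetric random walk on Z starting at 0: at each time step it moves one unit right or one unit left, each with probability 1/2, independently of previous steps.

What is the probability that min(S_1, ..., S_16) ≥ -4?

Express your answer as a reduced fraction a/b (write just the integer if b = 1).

Answer: 25883/32768

Derivation:
Let f(t,s) = #length-t paths at position s with S_1..S_t all ≥ -4.
f(t,s) = f(t-1,s-1) + f(t-1,s+1) for s ≥ -4; f(t,s) = 0 for s < -4.
t=0: f(0,0)=1
t=1: f(1,-1)=1 f(1,1)=1
t=2: f(2,-2)=1 f(2,0)=2 f(2,2)=1
t=3: f(3,-3)=1 f(3,-1)=3 f(3,1)=3 f(3,3)=1
t=4: f(4,-4)=1 f(4,-2)=4 f(4,0)=6 f(4,2)=4 f(4,4)=1
t=5: f(5,-3)=5 f(5,-1)=10 f(5,1)=10 f(5,3)=5 f(5,5)=1
t=6: f(6,-4)=5 f(6,-2)=15 f(6,0)=20 f(6,2)=15 f(6,4)=6 f(6,6)=1
t=7: f(7,-3)=20 f(7,-1)=35 f(7,1)=35 f(7,3)=21 f(7,5)=7 f(7,7)=1
t=8: f(8,-4)=20 f(8,-2)=55 f(8,0)=70 f(8,2)=56 f(8,4)=28 f(8,6)=8 f(8,8)=1
t=9: f(9,-3)=75 f(9,-1)=125 f(9,1)=126 f(9,3)=84 f(9,5)=36 f(9,7)=9 f(9,9)=1
t=10: f(10,-4)=75 f(10,-2)=200 f(10,0)=251 f(10,2)=210 f(10,4)=120 f(10,6)=45 f(10,8)=10 f(10,10)=1
t=11: f(11,-3)=275 f(11,-1)=451 f(11,1)=461 f(11,3)=330 f(11,5)=165 f(11,7)=55 f(11,9)=11 f(11,11)=1
t=12: f(12,-4)=275 f(12,-2)=726 f(12,0)=912 f(12,2)=791 f(12,4)=495 f(12,6)=220 f(12,8)=66 f(12,10)=12 f(12,12)=1
t=13: f(13,-3)=1001 f(13,-1)=1638 f(13,1)=1703 f(13,3)=1286 f(13,5)=715 f(13,7)=286 f(13,9)=78 f(13,11)=13 f(13,13)=1
t=14: f(14,-4)=1001 f(14,-2)=2639 f(14,0)=3341 f(14,2)=2989 f(14,4)=2001 f(14,6)=1001 f(14,8)=364 f(14,10)=91 f(14,12)=14 f(14,14)=1
t=15: f(15,-3)=3640 f(15,-1)=5980 f(15,1)=6330 f(15,3)=4990 f(15,5)=3002 f(15,7)=1365 f(15,9)=455 f(15,11)=105 f(15,13)=15 f(15,15)=1
t=16: f(16,-4)=3640 f(16,-2)=9620 f(16,0)=12310 f(16,2)=11320 f(16,4)=7992 f(16,6)=4367 f(16,8)=1820 f(16,10)=560 f(16,12)=120 f(16,14)=16 f(16,16)=1
Σ_s f(16,s) = 51766
P = 51766/65536 = 25883/32768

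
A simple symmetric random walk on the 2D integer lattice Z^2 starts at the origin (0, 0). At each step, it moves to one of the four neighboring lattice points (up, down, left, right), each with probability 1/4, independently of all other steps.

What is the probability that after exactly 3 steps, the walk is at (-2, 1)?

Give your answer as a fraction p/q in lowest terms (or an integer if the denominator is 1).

Let h be the number of horizontal steps (so 3-h are vertical). To end at (-2,1) need (h-2)/2 right-steps and ((3-h)+1)/2 up-steps.
Sum over h with 2 ≤ h ≤ 2, h ≡ 0 (mod 2), 3-h ≡ 1 (mod 2):
h=2: C(3,2)·C(2,0)·C(1,1) = 3·1·1 = 3
Total favorable: 3
Total paths: 4^3 = 64
P = 3/64 = 3/64

Answer: 3/64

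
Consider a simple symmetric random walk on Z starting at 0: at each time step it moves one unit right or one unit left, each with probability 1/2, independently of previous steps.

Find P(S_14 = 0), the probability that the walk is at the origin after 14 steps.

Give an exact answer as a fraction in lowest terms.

Answer: 429/2048

Derivation:
To return to 0 after 14 steps: need exactly 7 steps of +1 and 7 of -1.
Favorable paths: C(14,7) = 3432
Total paths: 2^14 = 16384
P = 3432/16384 = 429/2048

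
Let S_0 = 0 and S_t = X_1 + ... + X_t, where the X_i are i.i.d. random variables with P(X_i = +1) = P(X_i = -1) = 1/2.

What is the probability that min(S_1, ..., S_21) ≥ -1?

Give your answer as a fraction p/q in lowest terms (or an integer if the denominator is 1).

Answer: 88179/262144

Derivation:
Let f(t,s) = #length-t paths at position s with S_1..S_t all ≥ -1.
f(t,s) = f(t-1,s-1) + f(t-1,s+1) for s ≥ -1; f(t,s) = 0 for s < -1.
t=0: f(0,0)=1
t=1: f(1,-1)=1 f(1,1)=1
t=2: f(2,0)=2 f(2,2)=1
t=3: f(3,-1)=2 f(3,1)=3 f(3,3)=1
t=4: f(4,0)=5 f(4,2)=4 f(4,4)=1
t=5: f(5,-1)=5 f(5,1)=9 f(5,3)=5 f(5,5)=1
t=6: f(6,0)=14 f(6,2)=14 f(6,4)=6 f(6,6)=1
t=7: f(7,-1)=14 f(7,1)=28 f(7,3)=20 f(7,5)=7 f(7,7)=1
t=8: f(8,0)=42 f(8,2)=48 f(8,4)=27 f(8,6)=8 f(8,8)=1
t=9: f(9,-1)=42 f(9,1)=90 f(9,3)=75 f(9,5)=35 f(9,7)=9 f(9,9)=1
t=10: f(10,0)=132 f(10,2)=165 f(10,4)=110 f(10,6)=44 f(10,8)=10 f(10,10)=1
t=11: f(11,-1)=132 f(11,1)=297 f(11,3)=275 f(11,5)=154 f(11,7)=54 f(11,9)=11 f(11,11)=1
t=12: f(12,0)=429 f(12,2)=572 f(12,4)=429 f(12,6)=208 f(12,8)=65 f(12,10)=12 f(12,12)=1
t=13: f(13,-1)=429 f(13,1)=1001 f(13,3)=1001 f(13,5)=637 f(13,7)=273 f(13,9)=77 f(13,11)=13 f(13,13)=1
t=14: f(14,0)=1430 f(14,2)=2002 f(14,4)=1638 f(14,6)=910 f(14,8)=350 f(14,10)=90 f(14,12)=14 f(14,14)=1
t=15: f(15,-1)=1430 f(15,1)=3432 f(15,3)=3640 f(15,5)=2548 f(15,7)=1260 f(15,9)=440 f(15,11)=104 f(15,13)=15 f(15,15)=1
t=16: f(16,0)=4862 f(16,2)=7072 f(16,4)=6188 f(16,6)=3808 f(16,8)=1700 f(16,10)=544 f(16,12)=119 f(16,14)=16 f(16,16)=1
t=17: f(17,-1)=4862 f(17,1)=11934 f(17,3)=13260 f(17,5)=9996 f(17,7)=5508 f(17,9)=2244 f(17,11)=663 f(17,13)=135 f(17,15)=17 f(17,17)=1
t=18: f(18,0)=16796 f(18,2)=25194 f(18,4)=23256 f(18,6)=15504 f(18,8)=7752 f(18,10)=2907 f(18,12)=798 f(18,14)=152 f(18,16)=18 f(18,18)=1
t=19: f(19,-1)=16796 f(19,1)=41990 f(19,3)=48450 f(19,5)=38760 f(19,7)=23256 f(19,9)=10659 f(19,11)=3705 f(19,13)=950 f(19,15)=170 f(19,17)=19 f(19,19)=1
t=20: f(20,0)=58786 f(20,2)=90440 f(20,4)=87210 f(20,6)=62016 f(20,8)=33915 f(20,10)=14364 f(20,12)=4655 f(20,14)=1120 f(20,16)=189 f(20,18)=20 f(20,20)=1
t=21: f(21,-1)=58786 f(21,1)=149226 f(21,3)=177650 f(21,5)=149226 f(21,7)=95931 f(21,9)=48279 f(21,11)=19019 f(21,13)=5775 f(21,15)=1309 f(21,17)=209 f(21,19)=21 f(21,21)=1
Σ_s f(21,s) = 705432
P = 705432/2097152 = 88179/262144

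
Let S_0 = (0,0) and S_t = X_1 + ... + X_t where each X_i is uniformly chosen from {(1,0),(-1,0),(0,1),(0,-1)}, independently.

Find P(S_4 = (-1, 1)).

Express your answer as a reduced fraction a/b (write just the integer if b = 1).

Let h be the number of horizontal steps (so 4-h are vertical). To end at (-1,1) need (h-1)/2 right-steps and ((4-h)+1)/2 up-steps.
Sum over h with 1 ≤ h ≤ 3, h ≡ 1 (mod 2), 4-h ≡ 1 (mod 2):
h=1: C(4,1)·C(1,0)·C(3,2) = 4·1·3 = 12
h=3: C(4,3)·C(3,1)·C(1,1) = 4·3·1 = 12
Total favorable: 24
Total paths: 4^4 = 256
P = 24/256 = 3/32

Answer: 3/32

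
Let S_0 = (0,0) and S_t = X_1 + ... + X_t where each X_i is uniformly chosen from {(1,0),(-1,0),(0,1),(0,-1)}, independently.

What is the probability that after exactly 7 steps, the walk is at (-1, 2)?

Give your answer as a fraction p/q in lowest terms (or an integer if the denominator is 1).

Answer: 735/16384

Derivation:
Let h be the number of horizontal steps (so 7-h are vertical). To end at (-1,2) need (h-1)/2 right-steps and ((7-h)+2)/2 up-steps.
Sum over h with 1 ≤ h ≤ 5, h ≡ 1 (mod 2), 7-h ≡ 0 (mod 2):
h=1: C(7,1)·C(1,0)·C(6,4) = 7·1·15 = 105
h=3: C(7,3)·C(3,1)·C(4,3) = 35·3·4 = 420
h=5: C(7,5)·C(5,2)·C(2,2) = 21·10·1 = 210
Total favorable: 735
Total paths: 4^7 = 16384
P = 735/16384 = 735/16384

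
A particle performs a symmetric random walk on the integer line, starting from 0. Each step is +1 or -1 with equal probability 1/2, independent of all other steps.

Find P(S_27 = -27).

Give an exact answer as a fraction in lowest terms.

Answer: 1/134217728

Derivation:
To reach position -27 after 27 steps: need 0 steps of +1 and 27 of -1.
Favorable paths: C(27,0) = 1
Total paths: 2^27 = 134217728
P = 1/134217728 = 1/134217728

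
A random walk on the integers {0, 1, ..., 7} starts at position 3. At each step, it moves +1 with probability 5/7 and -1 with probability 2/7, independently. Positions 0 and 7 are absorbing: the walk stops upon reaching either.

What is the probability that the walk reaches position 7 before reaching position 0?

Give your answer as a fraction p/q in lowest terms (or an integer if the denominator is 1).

Answer: 24375/25999

Derivation:
Biased walk: p = 5/7, q = 2/7, r = q/p = 2/5
Gambler's ruin: P(hit 7 before 0 | start at 3) = (1 - r^a)/(1 - r^N)
r^3 = 8/125; r^7 = 128/78125
P = (1 - 8/125) / (1 - 128/78125) = 117/125 / 77997/78125 = 24375/25999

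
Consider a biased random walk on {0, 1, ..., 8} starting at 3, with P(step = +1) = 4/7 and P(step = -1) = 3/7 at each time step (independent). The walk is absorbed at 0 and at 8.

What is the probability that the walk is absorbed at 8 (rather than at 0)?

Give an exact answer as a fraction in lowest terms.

Answer: 37888/58975

Derivation:
Biased walk: p = 4/7, q = 3/7, r = q/p = 3/4
Gambler's ruin: P(hit 8 before 0 | start at 3) = (1 - r^a)/(1 - r^N)
r^3 = 27/64; r^8 = 6561/65536
P = (1 - 27/64) / (1 - 6561/65536) = 37/64 / 58975/65536 = 37888/58975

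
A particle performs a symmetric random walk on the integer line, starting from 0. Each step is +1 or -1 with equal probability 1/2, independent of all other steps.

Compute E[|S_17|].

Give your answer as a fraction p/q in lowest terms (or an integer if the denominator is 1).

Answer: 109395/32768

Derivation:
S_17 takes values m ≡ 1 (mod 2) with |m| ≤ 17; P(S_17=m) = C(17,(17+m)/2)/2^17.
Total paths: 2^17 = 131072
Distribution: P(S=-17)=1/131072, P(S=-15)=17/131072, P(S=-13)=136/131072, P(S=-11)=680/131072, P(S=-9)=2380/131072, P(S=-7)=6188/131072, P(S=-5)=12376/131072, P(S=-3)=19448/131072, P(S=-1)=24310/131072, P(S=1)=24310/131072, P(S=3)=19448/131072, P(S=5)=12376/131072, P(S=7)=6188/131072, P(S=9)=2380/131072, P(S=11)=680/131072, P(S=13)=136/131072, P(S=15)=17/131072, P(S=17)=1/131072
E[|S_17|] = Σ_m |m|·P(S_17=m) = 437580/131072 = 109395/32768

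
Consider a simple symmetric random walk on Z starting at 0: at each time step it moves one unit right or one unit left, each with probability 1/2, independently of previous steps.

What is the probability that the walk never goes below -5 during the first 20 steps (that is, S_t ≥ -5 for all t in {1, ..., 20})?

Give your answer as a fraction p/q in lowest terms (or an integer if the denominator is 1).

Answer: 106267/131072

Derivation:
Let f(t,s) = #length-t paths at position s with S_1..S_t all ≥ -5.
f(t,s) = f(t-1,s-1) + f(t-1,s+1) for s ≥ -5; f(t,s) = 0 for s < -5.
t=0: f(0,0)=1
t=1: f(1,-1)=1 f(1,1)=1
t=2: f(2,-2)=1 f(2,0)=2 f(2,2)=1
t=3: f(3,-3)=1 f(3,-1)=3 f(3,1)=3 f(3,3)=1
t=4: f(4,-4)=1 f(4,-2)=4 f(4,0)=6 f(4,2)=4 f(4,4)=1
t=5: f(5,-5)=1 f(5,-3)=5 f(5,-1)=10 f(5,1)=10 f(5,3)=5 f(5,5)=1
t=6: f(6,-4)=6 f(6,-2)=15 f(6,0)=20 f(6,2)=15 f(6,4)=6 f(6,6)=1
t=7: f(7,-5)=6 f(7,-3)=21 f(7,-1)=35 f(7,1)=35 f(7,3)=21 f(7,5)=7 f(7,7)=1
t=8: f(8,-4)=27 f(8,-2)=56 f(8,0)=70 f(8,2)=56 f(8,4)=28 f(8,6)=8 f(8,8)=1
t=9: f(9,-5)=27 f(9,-3)=83 f(9,-1)=126 f(9,1)=126 f(9,3)=84 f(9,5)=36 f(9,7)=9 f(9,9)=1
t=10: f(10,-4)=110 f(10,-2)=209 f(10,0)=252 f(10,2)=210 f(10,4)=120 f(10,6)=45 f(10,8)=10 f(10,10)=1
t=11: f(11,-5)=110 f(11,-3)=319 f(11,-1)=461 f(11,1)=462 f(11,3)=330 f(11,5)=165 f(11,7)=55 f(11,9)=11 f(11,11)=1
t=12: f(12,-4)=429 f(12,-2)=780 f(12,0)=923 f(12,2)=792 f(12,4)=495 f(12,6)=220 f(12,8)=66 f(12,10)=12 f(12,12)=1
t=13: f(13,-5)=429 f(13,-3)=1209 f(13,-1)=1703 f(13,1)=1715 f(13,3)=1287 f(13,5)=715 f(13,7)=286 f(13,9)=78 f(13,11)=13 f(13,13)=1
t=14: f(14,-4)=1638 f(14,-2)=2912 f(14,0)=3418 f(14,2)=3002 f(14,4)=2002 f(14,6)=1001 f(14,8)=364 f(14,10)=91 f(14,12)=14 f(14,14)=1
t=15: f(15,-5)=1638 f(15,-3)=4550 f(15,-1)=6330 f(15,1)=6420 f(15,3)=5004 f(15,5)=3003 f(15,7)=1365 f(15,9)=455 f(15,11)=105 f(15,13)=15 f(15,15)=1
t=16: f(16,-4)=6188 f(16,-2)=10880 f(16,0)=12750 f(16,2)=11424 f(16,4)=8007 f(16,6)=4368 f(16,8)=1820 f(16,10)=560 f(16,12)=120 f(16,14)=16 f(16,16)=1
t=17: f(17,-5)=6188 f(17,-3)=17068 f(17,-1)=23630 f(17,1)=24174 f(17,3)=19431 f(17,5)=12375 f(17,7)=6188 f(17,9)=2380 f(17,11)=680 f(17,13)=136 f(17,15)=17 f(17,17)=1
t=18: f(18,-4)=23256 f(18,-2)=40698 f(18,0)=47804 f(18,2)=43605 f(18,4)=31806 f(18,6)=18563 f(18,8)=8568 f(18,10)=3060 f(18,12)=816 f(18,14)=153 f(18,16)=18 f(18,18)=1
t=19: f(19,-5)=23256 f(19,-3)=63954 f(19,-1)=88502 f(19,1)=91409 f(19,3)=75411 f(19,5)=50369 f(19,7)=27131 f(19,9)=11628 f(19,11)=3876 f(19,13)=969 f(19,15)=171 f(19,17)=19 f(19,19)=1
t=20: f(20,-4)=87210 f(20,-2)=152456 f(20,0)=179911 f(20,2)=166820 f(20,4)=125780 f(20,6)=77500 f(20,8)=38759 f(20,10)=15504 f(20,12)=4845 f(20,14)=1140 f(20,16)=190 f(20,18)=20 f(20,20)=1
Σ_s f(20,s) = 850136
P = 850136/1048576 = 106267/131072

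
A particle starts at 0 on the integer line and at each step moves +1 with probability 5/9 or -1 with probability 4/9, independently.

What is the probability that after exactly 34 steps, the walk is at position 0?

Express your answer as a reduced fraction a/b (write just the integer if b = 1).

Answer: 1132853460992000000000000000000/10301051460877537453973547267843

Derivation:
To be at 0 after 34 steps: need exactly 17 steps of +1 and 17 of -1.
Number of such sequences: C(34,17) = 2333606220
Each has probability (5/9)^17 · (4/9)^17 = 13107200000000000000000/278128389443693511257285776231761
P = 2333606220 · 13107200000000000000000/278128389443693511257285776231761 = 1132853460992000000000000000000/10301051460877537453973547267843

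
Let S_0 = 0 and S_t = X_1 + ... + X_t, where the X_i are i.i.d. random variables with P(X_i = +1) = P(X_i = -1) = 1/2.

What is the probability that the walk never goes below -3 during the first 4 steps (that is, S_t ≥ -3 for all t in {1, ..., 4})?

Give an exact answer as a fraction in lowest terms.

Let f(t,s) = #length-t paths at position s with S_1..S_t all ≥ -3.
f(t,s) = f(t-1,s-1) + f(t-1,s+1) for s ≥ -3; f(t,s) = 0 for s < -3.
t=0: f(0,0)=1
t=1: f(1,-1)=1 f(1,1)=1
t=2: f(2,-2)=1 f(2,0)=2 f(2,2)=1
t=3: f(3,-3)=1 f(3,-1)=3 f(3,1)=3 f(3,3)=1
t=4: f(4,-2)=4 f(4,0)=6 f(4,2)=4 f(4,4)=1
Σ_s f(4,s) = 15
P = 15/16 = 15/16

Answer: 15/16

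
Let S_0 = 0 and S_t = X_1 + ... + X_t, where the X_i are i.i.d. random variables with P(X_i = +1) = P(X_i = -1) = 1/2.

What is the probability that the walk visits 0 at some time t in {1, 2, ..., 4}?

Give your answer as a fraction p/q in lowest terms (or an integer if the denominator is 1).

Count via complement. Let g(t,s) = #length-t paths at position s with S_1..S_t all ≠ 0.
g(t,s) = g(t-1,s-1) + g(t-1,s+1) for s ≠ 0; g(t,0) = 0.
t=0: g(0,0)=1
t=1: g(1,-1)=1 g(1,1)=1
t=2: g(2,-2)=1 g(2,2)=1
t=3: g(3,-3)=1 g(3,-1)=1 g(3,1)=1 g(3,3)=1
t=4: g(4,-4)=1 g(4,-2)=2 g(4,2)=2 g(4,4)=1
Paths never hitting 0: Σ_s g(4,s) = 6
Paths hitting 0: 2^4 - 6 = 10
P = 10/16 = 5/8

Answer: 5/8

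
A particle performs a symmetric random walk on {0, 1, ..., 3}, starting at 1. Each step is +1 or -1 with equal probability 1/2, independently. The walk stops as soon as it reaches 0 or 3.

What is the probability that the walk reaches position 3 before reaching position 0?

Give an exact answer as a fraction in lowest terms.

Symmetric walk (p = 1/2): the harmonic-function argument gives P(hit 3 before 0 | start at 1) = a/N.
P = 1/3 = 1/3

Answer: 1/3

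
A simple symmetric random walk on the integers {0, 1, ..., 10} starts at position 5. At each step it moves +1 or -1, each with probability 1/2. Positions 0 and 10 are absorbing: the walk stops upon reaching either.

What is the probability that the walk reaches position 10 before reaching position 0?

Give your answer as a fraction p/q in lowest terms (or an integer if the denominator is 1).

Symmetric walk (p = 1/2): the harmonic-function argument gives P(hit 10 before 0 | start at 5) = a/N.
P = 5/10 = 1/2

Answer: 1/2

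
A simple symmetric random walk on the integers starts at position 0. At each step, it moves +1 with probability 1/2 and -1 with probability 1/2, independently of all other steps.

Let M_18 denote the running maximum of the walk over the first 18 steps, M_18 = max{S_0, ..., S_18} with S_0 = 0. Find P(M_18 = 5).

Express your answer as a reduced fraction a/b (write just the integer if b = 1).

Let M_18 = max(S_0,...,S_18). Use the reflection principle: for j ≥ 1, #{paths with M_18 ≥ j} = #{S_18 ≥ j} + #{S_18 ≥ j+1}.
By reflection, #{M_18 ≥ 5} = #{S_18 ≥ 5} + #{S_18 ≥ 6} = 31180 + 31180 = 62360.
#{M_18 ≥ 6} = #{S_18 ≥ 6} + #{S_18 ≥ 7} = 31180 + 12616 = 43796.
#{M_18 = 5} = 62360 - 43796 = 18564.
P(M_18 = 5) = 18564/262144 = 4641/65536

Answer: 4641/65536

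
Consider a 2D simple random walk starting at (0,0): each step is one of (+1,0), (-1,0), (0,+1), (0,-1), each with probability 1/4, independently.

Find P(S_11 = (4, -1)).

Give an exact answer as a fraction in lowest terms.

Answer: 27225/2097152

Derivation:
Let h be the number of horizontal steps (so 11-h are vertical). To end at (4,-1) need (h+4)/2 right-steps and ((11-h)-1)/2 up-steps.
Sum over h with 4 ≤ h ≤ 10, h ≡ 0 (mod 2), 11-h ≡ 1 (mod 2):
h=4: C(11,4)·C(4,4)·C(7,3) = 330·1·35 = 11550
h=6: C(11,6)·C(6,5)·C(5,2) = 462·6·10 = 27720
h=8: C(11,8)·C(8,6)·C(3,1) = 165·28·3 = 13860
h=10: C(11,10)·C(10,7)·C(1,0) = 11·120·1 = 1320
Total favorable: 54450
Total paths: 4^11 = 4194304
P = 54450/4194304 = 27225/2097152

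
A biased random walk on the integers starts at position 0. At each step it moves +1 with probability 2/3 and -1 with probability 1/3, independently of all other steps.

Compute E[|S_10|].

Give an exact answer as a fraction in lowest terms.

Answer: 220450/59049

Derivation:
S_10 takes values m ≡ 0 (mod 2) with |m| ≤ 10; P(S_10=m) = C(10,(10+m)/2) · (2/3)^((10+m)/2) · (1/3)^((10-m)/2).
Distribution: P(S=-10)=1/59049, P(S=-8)=20/59049, P(S=-6)=20/6561, P(S=-4)=320/19683, P(S=-2)=1120/19683, P(S=0)=896/6561, P(S=2)=4480/19683, P(S=4)=5120/19683, P(S=6)=1280/6561, P(S=8)=5120/59049, P(S=10)=1024/59049
E[|S_10|] = Σ_m |m|·P(S_10=m) = 220450/59049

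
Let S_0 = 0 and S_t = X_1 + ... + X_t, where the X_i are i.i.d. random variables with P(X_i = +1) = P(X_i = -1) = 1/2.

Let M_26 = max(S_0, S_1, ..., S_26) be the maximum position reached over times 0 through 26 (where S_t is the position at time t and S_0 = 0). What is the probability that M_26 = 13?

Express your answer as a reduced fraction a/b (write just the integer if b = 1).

Let M_26 = max(S_0,...,S_26). Use the reflection principle: for j ≥ 1, #{paths with M_26 ≥ j} = #{S_26 ≥ j} + #{S_26 ≥ j+1}.
By reflection, #{M_26 ≥ 13} = #{S_26 ≥ 13} + #{S_26 ≥ 14} = 313912 + 313912 = 627824.
#{M_26 ≥ 14} = #{S_26 ≥ 14} + #{S_26 ≥ 15} = 313912 + 83682 = 397594.
#{M_26 = 13} = 627824 - 397594 = 230230.
P(M_26 = 13) = 230230/67108864 = 115115/33554432

Answer: 115115/33554432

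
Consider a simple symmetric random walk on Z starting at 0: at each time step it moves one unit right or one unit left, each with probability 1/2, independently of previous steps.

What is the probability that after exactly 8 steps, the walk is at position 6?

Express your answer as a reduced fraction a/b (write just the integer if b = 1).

Answer: 1/32

Derivation:
To reach position 6 after 8 steps: need 7 steps of +1 and 1 of -1.
Favorable paths: C(8,7) = 8
Total paths: 2^8 = 256
P = 8/256 = 1/32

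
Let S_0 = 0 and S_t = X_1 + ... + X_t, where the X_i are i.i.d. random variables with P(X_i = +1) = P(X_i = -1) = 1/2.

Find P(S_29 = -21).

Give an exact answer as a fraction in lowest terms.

To reach position -21 after 29 steps: need 4 steps of +1 and 25 of -1.
Favorable paths: C(29,4) = 23751
Total paths: 2^29 = 536870912
P = 23751/536870912 = 23751/536870912

Answer: 23751/536870912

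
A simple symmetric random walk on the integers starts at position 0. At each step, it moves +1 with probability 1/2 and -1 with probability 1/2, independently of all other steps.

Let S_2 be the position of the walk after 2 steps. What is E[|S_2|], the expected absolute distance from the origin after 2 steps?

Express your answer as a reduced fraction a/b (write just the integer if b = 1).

Answer: 1

Derivation:
S_2 takes values m ≡ 0 (mod 2) with |m| ≤ 2; P(S_2=m) = C(2,(2+m)/2)/2^2.
Total paths: 2^2 = 4
Distribution: P(S=-2)=1/4, P(S=0)=2/4, P(S=2)=1/4
E[|S_2|] = Σ_m |m|·P(S_2=m) = 4/4 = 1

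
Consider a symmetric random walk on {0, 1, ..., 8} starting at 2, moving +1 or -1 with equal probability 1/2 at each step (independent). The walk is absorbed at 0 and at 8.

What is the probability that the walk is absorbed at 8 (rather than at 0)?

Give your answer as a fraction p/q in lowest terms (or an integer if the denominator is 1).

Answer: 1/4

Derivation:
Symmetric walk (p = 1/2): the harmonic-function argument gives P(hit 8 before 0 | start at 2) = a/N.
P = 2/8 = 1/4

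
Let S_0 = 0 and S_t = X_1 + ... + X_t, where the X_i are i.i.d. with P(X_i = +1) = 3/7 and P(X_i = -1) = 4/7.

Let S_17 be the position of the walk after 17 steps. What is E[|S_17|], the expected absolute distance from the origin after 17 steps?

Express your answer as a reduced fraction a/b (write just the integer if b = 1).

Answer: 128640069015641/33232930569601

Derivation:
S_17 takes values m ≡ 1 (mod 2) with |m| ≤ 17; P(S_17=m) = C(17,(17+m)/2) · (3/7)^((17+m)/2) · (4/7)^((17-m)/2).
Distribution: P(S=-17)=17179869184/232630513987207, P(S=-15)=219043332096/232630513987207, P(S=-13)=1314259992576/232630513987207, P(S=-11)=4928474972160/232630513987207, P(S=-9)=1848178114560/33232930569601, P(S=-7)=3603947323392/33232930569601, P(S=-5)=5405920985088/33232930569601, P(S=-3)=44598848126976/232630513987207, P(S=-1)=41811420119040/232630513987207, P(S=1)=31358565089280/232630513987207, P(S=3)=18815139053568/232630513987207, P(S=5)=1282850390016/33232930569601, P(S=7)=481068896256/33232930569601, P(S=9)=138769873920/33232930569601, P(S=11)=208154810880/232630513987207, P(S=13)=31223221632/232630513987207, P(S=15)=2927177028/232630513987207, P(S=17)=129140163/232630513987207
E[|S_17|] = Σ_m |m|·P(S_17=m) = 128640069015641/33232930569601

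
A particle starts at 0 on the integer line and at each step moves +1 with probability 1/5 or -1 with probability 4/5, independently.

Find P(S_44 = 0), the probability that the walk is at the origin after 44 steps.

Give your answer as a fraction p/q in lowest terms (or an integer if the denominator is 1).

Answer: 7403140085125030298517504/1136868377216160297393798828125

Derivation:
To be at 0 after 44 steps: need exactly 22 steps of +1 and 22 of -1.
Number of such sequences: C(44,22) = 2104098963720
Each has probability (1/5)^22 · (4/5)^22 = 17592186044416/5684341886080801486968994140625
P = 2104098963720 · 17592186044416/5684341886080801486968994140625 = 7403140085125030298517504/1136868377216160297393798828125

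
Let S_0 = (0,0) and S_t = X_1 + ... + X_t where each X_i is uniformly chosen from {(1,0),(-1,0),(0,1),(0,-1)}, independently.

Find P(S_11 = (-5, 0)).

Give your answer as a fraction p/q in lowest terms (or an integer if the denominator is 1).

Let h be the number of horizontal steps (so 11-h are vertical). To end at (-5,0) need (h-5)/2 right-steps and ((11-h)+0)/2 up-steps.
Sum over h with 5 ≤ h ≤ 11, h ≡ 1 (mod 2), 11-h ≡ 0 (mod 2):
h=5: C(11,5)·C(5,0)·C(6,3) = 462·1·20 = 9240
h=7: C(11,7)·C(7,1)·C(4,2) = 330·7·6 = 13860
h=9: C(11,9)·C(9,2)·C(2,1) = 55·36·2 = 3960
h=11: C(11,11)·C(11,3)·C(0,0) = 1·165·1 = 165
Total favorable: 27225
Total paths: 4^11 = 4194304
P = 27225/4194304 = 27225/4194304

Answer: 27225/4194304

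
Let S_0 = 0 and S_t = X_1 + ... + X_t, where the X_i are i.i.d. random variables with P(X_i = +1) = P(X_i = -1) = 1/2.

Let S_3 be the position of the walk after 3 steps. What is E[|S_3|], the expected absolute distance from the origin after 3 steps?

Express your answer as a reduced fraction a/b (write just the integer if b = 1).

S_3 takes values m ≡ 1 (mod 2) with |m| ≤ 3; P(S_3=m) = C(3,(3+m)/2)/2^3.
Total paths: 2^3 = 8
Distribution: P(S=-3)=1/8, P(S=-1)=3/8, P(S=1)=3/8, P(S=3)=1/8
E[|S_3|] = Σ_m |m|·P(S_3=m) = 12/8 = 3/2

Answer: 3/2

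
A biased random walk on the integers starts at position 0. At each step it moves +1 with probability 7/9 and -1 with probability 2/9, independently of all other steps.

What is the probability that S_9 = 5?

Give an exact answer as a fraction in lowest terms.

To reach position 5 after 9 steps: need 7 steps of +1 and 2 steps of -1.
Number of such sequences: C(9,7) = 36
Each has probability (7/9)^7 · (2/9)^2 = 3294172/387420489
P = 36 · 3294172/387420489 = 13176688/43046721

Answer: 13176688/43046721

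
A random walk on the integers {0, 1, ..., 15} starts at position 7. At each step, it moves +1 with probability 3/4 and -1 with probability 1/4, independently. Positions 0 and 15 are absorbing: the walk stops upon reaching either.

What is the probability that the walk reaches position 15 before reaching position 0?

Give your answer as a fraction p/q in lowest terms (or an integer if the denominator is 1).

Answer: 7171173/7174453

Derivation:
Biased walk: p = 3/4, q = 1/4, r = q/p = 1/3
Gambler's ruin: P(hit 15 before 0 | start at 7) = (1 - r^a)/(1 - r^N)
r^7 = 1/2187; r^15 = 1/14348907
P = (1 - 1/2187) / (1 - 1/14348907) = 2186/2187 / 14348906/14348907 = 7171173/7174453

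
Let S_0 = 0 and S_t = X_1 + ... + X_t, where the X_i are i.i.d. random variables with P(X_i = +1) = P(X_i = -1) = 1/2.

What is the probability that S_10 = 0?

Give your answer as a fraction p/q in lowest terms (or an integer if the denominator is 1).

Answer: 63/256

Derivation:
To return to 0 after 10 steps: need exactly 5 steps of +1 and 5 of -1.
Favorable paths: C(10,5) = 252
Total paths: 2^10 = 1024
P = 252/1024 = 63/256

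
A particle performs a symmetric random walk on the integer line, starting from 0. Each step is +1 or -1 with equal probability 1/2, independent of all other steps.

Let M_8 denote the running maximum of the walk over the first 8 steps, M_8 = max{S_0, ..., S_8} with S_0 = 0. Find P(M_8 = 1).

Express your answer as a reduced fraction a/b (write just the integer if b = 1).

Answer: 7/32

Derivation:
Let M_8 = max(S_0,...,S_8). Use the reflection principle: for j ≥ 1, #{paths with M_8 ≥ j} = #{S_8 ≥ j} + #{S_8 ≥ j+1}.
By reflection, #{M_8 ≥ 1} = #{S_8 ≥ 1} + #{S_8 ≥ 2} = 93 + 93 = 186.
#{M_8 ≥ 2} = #{S_8 ≥ 2} + #{S_8 ≥ 3} = 93 + 37 = 130.
#{M_8 = 1} = 186 - 130 = 56.
P(M_8 = 1) = 56/256 = 7/32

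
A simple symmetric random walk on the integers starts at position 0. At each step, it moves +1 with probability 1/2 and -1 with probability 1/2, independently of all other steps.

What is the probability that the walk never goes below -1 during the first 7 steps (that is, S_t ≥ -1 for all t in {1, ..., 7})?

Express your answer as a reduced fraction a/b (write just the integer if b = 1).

Let f(t,s) = #length-t paths at position s with S_1..S_t all ≥ -1.
f(t,s) = f(t-1,s-1) + f(t-1,s+1) for s ≥ -1; f(t,s) = 0 for s < -1.
t=0: f(0,0)=1
t=1: f(1,-1)=1 f(1,1)=1
t=2: f(2,0)=2 f(2,2)=1
t=3: f(3,-1)=2 f(3,1)=3 f(3,3)=1
t=4: f(4,0)=5 f(4,2)=4 f(4,4)=1
t=5: f(5,-1)=5 f(5,1)=9 f(5,3)=5 f(5,5)=1
t=6: f(6,0)=14 f(6,2)=14 f(6,4)=6 f(6,6)=1
t=7: f(7,-1)=14 f(7,1)=28 f(7,3)=20 f(7,5)=7 f(7,7)=1
Σ_s f(7,s) = 70
P = 70/128 = 35/64

Answer: 35/64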